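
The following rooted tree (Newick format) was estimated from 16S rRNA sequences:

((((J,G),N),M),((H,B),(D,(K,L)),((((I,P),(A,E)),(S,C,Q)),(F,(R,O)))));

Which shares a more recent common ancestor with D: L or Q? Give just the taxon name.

The MRCA of D and L subtends (D,(K,L)) (3 taxa).
The MRCA of D and Q subtends ((H,B),(D,(K,L)),((((I,P),(A,E)),(S,C,Q)),(F,(R,O)))) (15 taxa).
The first is nested inside the second, so D shares a more recent common ancestor with L.

L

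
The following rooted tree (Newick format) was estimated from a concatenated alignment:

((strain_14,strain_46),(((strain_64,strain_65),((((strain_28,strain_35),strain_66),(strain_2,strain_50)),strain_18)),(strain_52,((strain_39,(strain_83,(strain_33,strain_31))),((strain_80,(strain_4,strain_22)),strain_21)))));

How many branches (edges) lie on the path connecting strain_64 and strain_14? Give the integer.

The MRCA of strain_64 and strain_14 is the root of the tree.
From strain_64 up to that node: 4 branches. From strain_14 up to the same node: 2 branches. Total: 4 + 2 = 6.

6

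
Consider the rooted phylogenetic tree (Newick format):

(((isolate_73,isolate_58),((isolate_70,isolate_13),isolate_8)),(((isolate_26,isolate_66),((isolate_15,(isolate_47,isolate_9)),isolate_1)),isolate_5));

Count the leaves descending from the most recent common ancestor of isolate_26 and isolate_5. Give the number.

7

The MRCA of isolate_26 and isolate_5 is the node subtending (((isolate_26,isolate_66),((isolate_15,(isolate_47,isolate_9)),isolate_1)),isolate_5).
That clade contains 7 terminal taxa: isolate_1, isolate_15, isolate_26, isolate_47, isolate_5, isolate_66, isolate_9.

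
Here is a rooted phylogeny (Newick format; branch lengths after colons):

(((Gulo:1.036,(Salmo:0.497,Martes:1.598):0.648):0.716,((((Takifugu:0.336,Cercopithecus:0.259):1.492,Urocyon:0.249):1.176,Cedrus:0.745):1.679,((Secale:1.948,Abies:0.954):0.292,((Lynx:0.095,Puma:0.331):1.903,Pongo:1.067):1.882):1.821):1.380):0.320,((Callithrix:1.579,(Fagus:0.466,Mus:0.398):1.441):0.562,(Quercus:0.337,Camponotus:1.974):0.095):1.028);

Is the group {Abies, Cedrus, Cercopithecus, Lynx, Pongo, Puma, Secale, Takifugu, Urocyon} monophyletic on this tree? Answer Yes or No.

The most recent common ancestor of these taxa subtends ((((Takifugu,Cercopithecus),Urocyon),Cedrus),((Secale,Abies),((Lynx,Puma),Pongo))).
That clade has exactly 9 tips — every listed taxon and nothing else — so the group is monophyletic.

Yes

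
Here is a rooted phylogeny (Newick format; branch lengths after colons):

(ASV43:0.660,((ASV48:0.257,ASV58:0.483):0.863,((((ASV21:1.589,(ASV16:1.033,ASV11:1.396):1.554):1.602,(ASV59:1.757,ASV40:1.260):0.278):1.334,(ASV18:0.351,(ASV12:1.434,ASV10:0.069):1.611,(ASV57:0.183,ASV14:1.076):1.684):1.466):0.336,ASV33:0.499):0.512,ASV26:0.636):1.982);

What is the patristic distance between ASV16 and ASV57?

The path runs ASV16 → … → MRCA → … → ASV57; the MRCA is the node subtending (((ASV21,(ASV16,ASV11)),(ASV59,ASV40)),(ASV18,(ASV12,ASV10),(ASV57,ASV14))).
Branch lengths along that path: 1.033 + 1.554 + 1.602 + 1.334 + 1.466 + 1.684 + 0.183 = 8.856.

8.856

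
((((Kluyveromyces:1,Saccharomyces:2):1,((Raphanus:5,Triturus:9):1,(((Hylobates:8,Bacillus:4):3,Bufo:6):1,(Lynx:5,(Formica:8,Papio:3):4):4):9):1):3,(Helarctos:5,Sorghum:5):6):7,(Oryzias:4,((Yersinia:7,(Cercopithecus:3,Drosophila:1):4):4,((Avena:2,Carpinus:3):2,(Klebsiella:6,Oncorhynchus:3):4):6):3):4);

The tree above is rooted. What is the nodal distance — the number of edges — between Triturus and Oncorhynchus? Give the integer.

The MRCA of Triturus and Oncorhynchus is the root of the tree.
From Triturus up to that node: 5 branches. From Oncorhynchus up to the same node: 5 branches. Total: 5 + 5 = 10.

10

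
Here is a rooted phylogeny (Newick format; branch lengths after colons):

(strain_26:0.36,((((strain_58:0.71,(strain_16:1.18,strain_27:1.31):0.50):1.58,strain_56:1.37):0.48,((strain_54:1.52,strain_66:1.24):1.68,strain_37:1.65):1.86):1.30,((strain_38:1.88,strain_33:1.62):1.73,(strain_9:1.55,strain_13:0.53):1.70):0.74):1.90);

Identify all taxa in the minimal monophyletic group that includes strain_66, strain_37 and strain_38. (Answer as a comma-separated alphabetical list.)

Tracing strain_66: it sits inside (strain_54,strain_66).
Tracing strain_37: it sits inside ((strain_54,strain_66),strain_37).
Tracing strain_38: it sits inside (strain_38,strain_33).
The smallest clade enclosing all 3 is ((((strain_58,(strain_16,strain_27)),strain_56),((strain_54,strain_66),strain_37)),((strain_38,strain_33),(strain_9,strain_13))); the answer is its 11 terminal taxa in alphabetical order.

strain_13, strain_16, strain_27, strain_33, strain_37, strain_38, strain_54, strain_56, strain_58, strain_66, strain_9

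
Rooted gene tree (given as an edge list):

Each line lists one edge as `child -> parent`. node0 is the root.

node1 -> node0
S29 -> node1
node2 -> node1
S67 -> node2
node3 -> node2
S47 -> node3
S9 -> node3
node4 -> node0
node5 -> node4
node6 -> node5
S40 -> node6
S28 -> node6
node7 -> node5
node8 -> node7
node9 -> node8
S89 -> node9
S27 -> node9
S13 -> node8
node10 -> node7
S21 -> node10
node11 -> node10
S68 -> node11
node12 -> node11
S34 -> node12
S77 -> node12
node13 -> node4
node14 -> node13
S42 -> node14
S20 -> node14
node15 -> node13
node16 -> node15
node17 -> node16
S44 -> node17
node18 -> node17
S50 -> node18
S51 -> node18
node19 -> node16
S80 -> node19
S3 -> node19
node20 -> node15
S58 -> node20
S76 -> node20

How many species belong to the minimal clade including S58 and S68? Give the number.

18

The MRCA of S58 and S68 is the node subtending (((S40,S28),(((S89,S27),S13),(S21,(S68,(S34,S77))))),((S42,S20),(((S44,(S50,S51)),(S80,S3)),(S58,S76)))).
That clade contains 18 terminal taxa: S13, S20, S21, S27, S28, S3, S34, S40, S42, S44, S50, S51, S58, S68, S76, S77, S80, S89.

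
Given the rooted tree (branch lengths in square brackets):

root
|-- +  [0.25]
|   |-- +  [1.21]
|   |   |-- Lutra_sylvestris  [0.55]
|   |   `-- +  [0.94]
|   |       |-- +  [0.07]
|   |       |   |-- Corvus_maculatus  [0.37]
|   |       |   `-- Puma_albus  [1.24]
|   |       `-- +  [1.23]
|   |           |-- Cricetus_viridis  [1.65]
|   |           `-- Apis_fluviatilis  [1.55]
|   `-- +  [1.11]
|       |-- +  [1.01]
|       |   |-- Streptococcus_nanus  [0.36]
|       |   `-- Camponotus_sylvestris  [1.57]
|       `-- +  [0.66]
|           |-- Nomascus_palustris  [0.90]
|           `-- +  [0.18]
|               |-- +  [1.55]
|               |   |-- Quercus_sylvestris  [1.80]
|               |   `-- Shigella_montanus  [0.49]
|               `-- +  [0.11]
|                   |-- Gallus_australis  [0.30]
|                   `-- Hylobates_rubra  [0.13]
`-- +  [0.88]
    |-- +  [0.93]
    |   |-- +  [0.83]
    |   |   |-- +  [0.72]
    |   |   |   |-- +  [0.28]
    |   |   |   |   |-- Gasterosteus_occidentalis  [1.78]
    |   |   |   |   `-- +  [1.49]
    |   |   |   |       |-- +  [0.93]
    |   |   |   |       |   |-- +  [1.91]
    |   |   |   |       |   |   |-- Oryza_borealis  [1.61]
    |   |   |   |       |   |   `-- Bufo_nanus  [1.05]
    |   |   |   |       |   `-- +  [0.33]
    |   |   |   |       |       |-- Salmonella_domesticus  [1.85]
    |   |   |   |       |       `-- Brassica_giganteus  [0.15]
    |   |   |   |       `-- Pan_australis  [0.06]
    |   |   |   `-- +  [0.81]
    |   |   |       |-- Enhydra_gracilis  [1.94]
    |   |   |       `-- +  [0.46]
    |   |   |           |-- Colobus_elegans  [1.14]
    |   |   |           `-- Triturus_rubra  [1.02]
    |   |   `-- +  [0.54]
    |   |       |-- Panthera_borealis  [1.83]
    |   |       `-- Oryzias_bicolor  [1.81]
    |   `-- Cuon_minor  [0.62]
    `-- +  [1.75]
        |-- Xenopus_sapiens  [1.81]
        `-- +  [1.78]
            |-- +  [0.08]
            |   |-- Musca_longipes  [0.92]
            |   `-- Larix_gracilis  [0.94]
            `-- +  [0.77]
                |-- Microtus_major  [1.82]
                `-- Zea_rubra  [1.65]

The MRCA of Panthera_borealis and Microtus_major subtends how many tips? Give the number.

17

The MRCA of Panthera_borealis and Microtus_major is the node subtending (((((Gasterosteus_occidentalis,(((Oryza_borealis,Bufo_nanus),(Salmonella_domesticus,Brassica_giganteus)),Pan_australis)),(Enhydra_gracilis,(Colobus_elegans,Triturus_rubra))),(Panthera_borealis,Oryzias_bicolor)),Cuon_minor),(Xenopus_sapiens,((Musca_longipes,Larix_gracilis),(Microtus_major,Zea_rubra)))).
That clade contains 17 terminal taxa: Brassica_giganteus, Bufo_nanus, Colobus_elegans, Cuon_minor, Enhydra_gracilis, Gasterosteus_occidentalis, Larix_gracilis, Microtus_major, Musca_longipes, Oryza_borealis, Oryzias_bicolor, Pan_australis, Panthera_borealis, Salmonella_domesticus, Triturus_rubra, Xenopus_sapiens, Zea_rubra.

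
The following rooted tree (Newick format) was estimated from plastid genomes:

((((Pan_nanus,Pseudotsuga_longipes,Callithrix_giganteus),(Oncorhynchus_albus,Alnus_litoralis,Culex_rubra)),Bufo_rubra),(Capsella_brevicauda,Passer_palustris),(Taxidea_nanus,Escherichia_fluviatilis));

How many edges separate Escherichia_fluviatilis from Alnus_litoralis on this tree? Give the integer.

6

The MRCA of Escherichia_fluviatilis and Alnus_litoralis is the root of the tree.
From Escherichia_fluviatilis up to that node: 2 branches. From Alnus_litoralis up to the same node: 4 branches. Total: 2 + 4 = 6.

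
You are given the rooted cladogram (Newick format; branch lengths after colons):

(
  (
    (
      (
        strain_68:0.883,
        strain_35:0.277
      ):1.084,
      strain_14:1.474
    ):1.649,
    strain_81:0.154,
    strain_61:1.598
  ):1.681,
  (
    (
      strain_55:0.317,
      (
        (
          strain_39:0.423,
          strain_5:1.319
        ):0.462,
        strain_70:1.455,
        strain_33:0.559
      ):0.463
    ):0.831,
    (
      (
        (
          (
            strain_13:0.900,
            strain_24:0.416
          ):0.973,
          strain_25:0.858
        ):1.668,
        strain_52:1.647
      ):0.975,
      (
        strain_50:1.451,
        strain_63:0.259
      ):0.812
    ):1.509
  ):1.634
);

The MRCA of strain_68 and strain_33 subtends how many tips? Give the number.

16

The MRCA of strain_68 and strain_33 is the root, so the clade is the entire tree.
That clade contains 16 terminal taxa: strain_13, strain_14, strain_24, strain_25, strain_33, strain_35, strain_39, strain_5, strain_50, strain_52, strain_55, strain_61, strain_63, strain_68, strain_70, strain_81.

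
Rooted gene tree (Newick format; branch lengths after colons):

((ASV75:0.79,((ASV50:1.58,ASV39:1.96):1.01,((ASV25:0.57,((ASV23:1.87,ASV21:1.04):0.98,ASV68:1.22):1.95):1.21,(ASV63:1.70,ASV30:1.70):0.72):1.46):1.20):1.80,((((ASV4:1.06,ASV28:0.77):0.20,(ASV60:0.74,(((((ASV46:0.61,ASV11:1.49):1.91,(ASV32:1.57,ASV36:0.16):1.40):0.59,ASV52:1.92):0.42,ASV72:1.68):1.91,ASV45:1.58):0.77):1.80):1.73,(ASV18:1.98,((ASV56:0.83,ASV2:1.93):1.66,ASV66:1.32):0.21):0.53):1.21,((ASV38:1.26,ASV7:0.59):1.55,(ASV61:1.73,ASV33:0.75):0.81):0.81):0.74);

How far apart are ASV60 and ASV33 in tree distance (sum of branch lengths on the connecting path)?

The path runs ASV60 → … → MRCA → … → ASV33; the MRCA is the node subtending ((((ASV4,ASV28),(ASV60,(((((ASV46,ASV11),(ASV32,ASV36)),ASV52),ASV72),ASV45))),(ASV18,((ASV56,ASV2),ASV66))),((ASV38,ASV7),(ASV61,ASV33))).
Branch lengths along that path: 0.74 + 1.80 + 1.73 + 1.21 + 0.81 + 0.81 + 0.75 = 7.85.

7.85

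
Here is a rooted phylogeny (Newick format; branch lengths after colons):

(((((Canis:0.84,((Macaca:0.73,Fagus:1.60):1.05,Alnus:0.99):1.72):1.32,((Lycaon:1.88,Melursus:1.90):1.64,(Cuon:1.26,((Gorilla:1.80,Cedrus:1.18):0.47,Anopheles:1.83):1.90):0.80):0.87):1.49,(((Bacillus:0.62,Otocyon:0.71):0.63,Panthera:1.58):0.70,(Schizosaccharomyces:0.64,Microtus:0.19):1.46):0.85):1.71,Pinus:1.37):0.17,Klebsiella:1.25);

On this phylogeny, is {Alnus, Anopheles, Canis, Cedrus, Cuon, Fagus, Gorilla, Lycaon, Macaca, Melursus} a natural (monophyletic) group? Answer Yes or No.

Yes

The most recent common ancestor of these taxa subtends ((Canis,((Macaca,Fagus),Alnus)),((Lycaon,Melursus),(Cuon,((Gorilla,Cedrus),Anopheles)))).
That clade has exactly 10 tips — every listed taxon and nothing else — so the group is monophyletic.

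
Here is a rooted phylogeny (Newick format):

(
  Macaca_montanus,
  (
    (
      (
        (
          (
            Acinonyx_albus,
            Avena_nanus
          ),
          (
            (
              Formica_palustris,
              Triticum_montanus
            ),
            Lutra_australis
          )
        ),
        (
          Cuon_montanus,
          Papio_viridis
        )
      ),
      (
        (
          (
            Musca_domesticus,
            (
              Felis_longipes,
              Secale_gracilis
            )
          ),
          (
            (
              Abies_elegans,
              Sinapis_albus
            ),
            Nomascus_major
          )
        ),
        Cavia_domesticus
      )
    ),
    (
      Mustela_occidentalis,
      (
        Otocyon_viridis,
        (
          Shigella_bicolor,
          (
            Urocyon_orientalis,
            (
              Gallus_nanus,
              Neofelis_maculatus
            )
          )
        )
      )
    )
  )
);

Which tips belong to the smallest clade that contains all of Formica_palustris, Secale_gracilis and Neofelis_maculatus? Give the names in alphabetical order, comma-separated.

Abies_elegans, Acinonyx_albus, Avena_nanus, Cavia_domesticus, Cuon_montanus, Felis_longipes, Formica_palustris, Gallus_nanus, Lutra_australis, Musca_domesticus, Mustela_occidentalis, Neofelis_maculatus, Nomascus_major, Otocyon_viridis, Papio_viridis, Secale_gracilis, Shigella_bicolor, Sinapis_albus, Triticum_montanus, Urocyon_orientalis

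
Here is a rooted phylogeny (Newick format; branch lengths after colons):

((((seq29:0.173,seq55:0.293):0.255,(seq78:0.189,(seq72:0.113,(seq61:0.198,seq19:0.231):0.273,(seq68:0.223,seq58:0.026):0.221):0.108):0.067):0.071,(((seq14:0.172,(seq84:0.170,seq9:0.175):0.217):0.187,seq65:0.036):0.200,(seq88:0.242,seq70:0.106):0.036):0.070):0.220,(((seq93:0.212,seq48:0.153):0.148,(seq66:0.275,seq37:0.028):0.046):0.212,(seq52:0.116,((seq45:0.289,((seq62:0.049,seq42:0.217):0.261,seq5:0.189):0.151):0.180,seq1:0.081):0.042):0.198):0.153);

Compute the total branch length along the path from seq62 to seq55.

1.873

The path runs seq62 → … → MRCA → … → seq55; the MRCA is the root of the tree.
Branch lengths along that path: 0.049 + 0.261 + 0.151 + 0.180 + 0.042 + 0.198 + 0.153 + 0.220 + 0.071 + 0.255 + 0.293 = 1.873.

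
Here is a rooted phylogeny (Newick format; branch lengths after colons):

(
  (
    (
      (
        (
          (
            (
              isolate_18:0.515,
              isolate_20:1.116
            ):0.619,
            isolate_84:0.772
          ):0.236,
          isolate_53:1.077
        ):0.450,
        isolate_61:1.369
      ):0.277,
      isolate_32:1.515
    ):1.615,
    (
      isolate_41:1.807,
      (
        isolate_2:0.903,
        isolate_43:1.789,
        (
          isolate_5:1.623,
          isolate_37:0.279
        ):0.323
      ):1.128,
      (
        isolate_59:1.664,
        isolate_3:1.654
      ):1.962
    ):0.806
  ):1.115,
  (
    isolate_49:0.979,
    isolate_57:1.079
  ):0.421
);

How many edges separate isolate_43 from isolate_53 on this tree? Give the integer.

The MRCA of isolate_43 and isolate_53 is the node subtending ((((((isolate_18,isolate_20),isolate_84),isolate_53),isolate_61),isolate_32),(isolate_41,(isolate_2,isolate_43,(isolate_5,isolate_37)),(isolate_59,isolate_3))).
From isolate_43 up to that node: 3 branches. From isolate_53 up to the same node: 4 branches. Total: 3 + 4 = 7.

7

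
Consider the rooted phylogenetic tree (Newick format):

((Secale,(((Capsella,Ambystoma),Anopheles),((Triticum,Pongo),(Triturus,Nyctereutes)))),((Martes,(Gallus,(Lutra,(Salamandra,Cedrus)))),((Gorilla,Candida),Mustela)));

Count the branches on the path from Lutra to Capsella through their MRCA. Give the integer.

The MRCA of Lutra and Capsella is the root of the tree.
From Lutra up to that node: 5 branches. From Capsella up to the same node: 5 branches. Total: 5 + 5 = 10.

10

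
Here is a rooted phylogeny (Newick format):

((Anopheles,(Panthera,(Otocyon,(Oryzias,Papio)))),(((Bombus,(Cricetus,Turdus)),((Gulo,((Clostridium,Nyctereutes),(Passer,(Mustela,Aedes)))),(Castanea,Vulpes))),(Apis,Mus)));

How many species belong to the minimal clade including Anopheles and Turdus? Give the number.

18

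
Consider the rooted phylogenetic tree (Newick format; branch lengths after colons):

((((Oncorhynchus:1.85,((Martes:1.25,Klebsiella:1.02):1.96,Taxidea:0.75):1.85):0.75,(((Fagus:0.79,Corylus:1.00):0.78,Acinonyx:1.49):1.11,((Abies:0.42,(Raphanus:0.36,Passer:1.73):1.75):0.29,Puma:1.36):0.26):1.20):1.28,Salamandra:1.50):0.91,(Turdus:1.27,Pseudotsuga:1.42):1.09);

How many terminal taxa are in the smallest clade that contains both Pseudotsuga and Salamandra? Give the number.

14

The MRCA of Pseudotsuga and Salamandra is the root, so the clade is the entire tree.
That clade contains 14 terminal taxa: Abies, Acinonyx, Corylus, Fagus, Klebsiella, Martes, Oncorhynchus, Passer, Pseudotsuga, Puma, Raphanus, Salamandra, Taxidea, Turdus.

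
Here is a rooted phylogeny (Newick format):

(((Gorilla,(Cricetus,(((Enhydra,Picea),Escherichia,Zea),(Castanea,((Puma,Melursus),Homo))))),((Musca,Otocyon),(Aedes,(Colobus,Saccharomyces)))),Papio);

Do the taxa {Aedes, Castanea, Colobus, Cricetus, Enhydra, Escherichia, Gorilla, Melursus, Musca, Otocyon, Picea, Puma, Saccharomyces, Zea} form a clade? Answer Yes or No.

No

The MRCA of the listed taxa subtends ((Gorilla,(Cricetus,(((Enhydra,Picea),Escherichia,Zea),(Castanea,((Puma,Melursus),Homo))))),((Musca,Otocyon),(Aedes,(Colobus,Saccharomyces)))).
That clade also contains Homo, which is not in the proposed group, so the group is not monophyletic.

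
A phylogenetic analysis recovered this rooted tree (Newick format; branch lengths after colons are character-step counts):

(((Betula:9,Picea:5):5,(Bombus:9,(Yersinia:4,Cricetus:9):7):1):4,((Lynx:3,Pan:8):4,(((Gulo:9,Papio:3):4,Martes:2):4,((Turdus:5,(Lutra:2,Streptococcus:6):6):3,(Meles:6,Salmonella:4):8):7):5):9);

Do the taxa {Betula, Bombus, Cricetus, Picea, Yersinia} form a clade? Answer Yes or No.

Yes

The most recent common ancestor of these taxa subtends ((Betula,Picea),(Bombus,(Yersinia,Cricetus))).
That clade has exactly 5 tips — every listed taxon and nothing else — so the group is monophyletic.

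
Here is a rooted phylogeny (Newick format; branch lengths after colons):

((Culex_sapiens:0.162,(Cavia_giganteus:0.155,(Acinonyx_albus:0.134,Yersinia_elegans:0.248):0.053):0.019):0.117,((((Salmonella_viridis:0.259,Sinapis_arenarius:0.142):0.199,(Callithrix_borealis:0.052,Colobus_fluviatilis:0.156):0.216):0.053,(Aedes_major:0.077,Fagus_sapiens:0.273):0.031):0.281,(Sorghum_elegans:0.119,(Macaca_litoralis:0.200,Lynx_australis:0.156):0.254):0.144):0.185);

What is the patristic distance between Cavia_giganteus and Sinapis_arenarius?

1.151

The path runs Cavia_giganteus → … → MRCA → … → Sinapis_arenarius; the MRCA is the root of the tree.
Branch lengths along that path: 0.155 + 0.019 + 0.117 + 0.185 + 0.281 + 0.053 + 0.199 + 0.142 = 1.151.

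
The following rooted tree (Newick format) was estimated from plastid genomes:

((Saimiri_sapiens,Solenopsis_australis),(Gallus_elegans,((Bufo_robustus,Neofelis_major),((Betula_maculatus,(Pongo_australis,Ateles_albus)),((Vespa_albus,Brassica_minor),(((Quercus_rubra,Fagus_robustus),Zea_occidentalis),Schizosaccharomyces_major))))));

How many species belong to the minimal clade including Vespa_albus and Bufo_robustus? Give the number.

11

The MRCA of Vespa_albus and Bufo_robustus is the node subtending ((Bufo_robustus,Neofelis_major),((Betula_maculatus,(Pongo_australis,Ateles_albus)),((Vespa_albus,Brassica_minor),(((Quercus_rubra,Fagus_robustus),Zea_occidentalis),Schizosaccharomyces_major)))).
That clade contains 11 terminal taxa: Ateles_albus, Betula_maculatus, Brassica_minor, Bufo_robustus, Fagus_robustus, Neofelis_major, Pongo_australis, Quercus_rubra, Schizosaccharomyces_major, Vespa_albus, Zea_occidentalis.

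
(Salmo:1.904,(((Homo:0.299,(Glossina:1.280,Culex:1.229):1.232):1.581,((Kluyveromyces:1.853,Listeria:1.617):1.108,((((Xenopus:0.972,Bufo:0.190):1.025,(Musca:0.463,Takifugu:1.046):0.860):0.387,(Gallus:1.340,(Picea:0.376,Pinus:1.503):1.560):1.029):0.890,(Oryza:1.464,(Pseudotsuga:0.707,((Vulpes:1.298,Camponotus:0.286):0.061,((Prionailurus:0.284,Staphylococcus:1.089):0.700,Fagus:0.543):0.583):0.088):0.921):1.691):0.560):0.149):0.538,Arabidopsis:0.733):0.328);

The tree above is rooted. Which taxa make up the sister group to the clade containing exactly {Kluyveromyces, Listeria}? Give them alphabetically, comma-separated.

Bufo, Camponotus, Fagus, Gallus, Musca, Oryza, Picea, Pinus, Prionailurus, Pseudotsuga, Staphylococcus, Takifugu, Vulpes, Xenopus

The clade containing exactly {Kluyveromyces, Listeria} attaches to the tree at the node subtending ((Kluyveromyces,Listeria),((((Xenopus,Bufo),(Musca,Takifugu)),(Gallus,(Picea,Pinus))),(Oryza,(Pseudotsuga,((Vulpes,Camponotus),((Prionailurus,Staphylococcus),Fagus)))))).
The other lineage descending from that same node — the sister group — is ((((Xenopus,Bufo),(Musca,Takifugu)),(Gallus,(Picea,Pinus))),(Oryza,(Pseudotsuga,((Vulpes,Camponotus),((Prionailurus,Staphylococcus),Fagus))))); its 14 tips in alphabetical order are the answer.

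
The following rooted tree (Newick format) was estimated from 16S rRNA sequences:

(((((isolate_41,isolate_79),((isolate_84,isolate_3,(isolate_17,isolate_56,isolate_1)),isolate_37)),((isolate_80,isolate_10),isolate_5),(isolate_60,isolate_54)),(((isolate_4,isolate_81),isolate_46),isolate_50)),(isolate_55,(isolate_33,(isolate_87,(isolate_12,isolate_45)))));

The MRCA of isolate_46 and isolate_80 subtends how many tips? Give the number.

17

The MRCA of isolate_46 and isolate_80 is the node subtending ((((isolate_41,isolate_79),((isolate_84,isolate_3,(isolate_17,isolate_56,isolate_1)),isolate_37)),((isolate_80,isolate_10),isolate_5),(isolate_60,isolate_54)),(((isolate_4,isolate_81),isolate_46),isolate_50)).
That clade contains 17 terminal taxa: isolate_1, isolate_10, isolate_17, isolate_3, isolate_37, isolate_4, isolate_41, isolate_46, isolate_5, isolate_50, isolate_54, isolate_56, isolate_60, isolate_79, isolate_80, isolate_81, isolate_84.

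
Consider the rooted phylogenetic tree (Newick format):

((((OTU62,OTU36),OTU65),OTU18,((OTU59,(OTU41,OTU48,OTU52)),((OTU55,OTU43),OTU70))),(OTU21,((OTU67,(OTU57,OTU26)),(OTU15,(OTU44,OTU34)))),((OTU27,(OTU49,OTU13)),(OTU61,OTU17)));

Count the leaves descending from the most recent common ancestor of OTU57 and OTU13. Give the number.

23

The MRCA of OTU57 and OTU13 is the root, so the clade is the entire tree.
That clade contains 23 terminal taxa: OTU13, OTU15, OTU17, OTU18, OTU21, OTU26, OTU27, OTU34, OTU36, OTU41, OTU43, OTU44, OTU48, OTU49, OTU52, OTU55, OTU57, OTU59, OTU61, OTU62, OTU65, OTU67, OTU70.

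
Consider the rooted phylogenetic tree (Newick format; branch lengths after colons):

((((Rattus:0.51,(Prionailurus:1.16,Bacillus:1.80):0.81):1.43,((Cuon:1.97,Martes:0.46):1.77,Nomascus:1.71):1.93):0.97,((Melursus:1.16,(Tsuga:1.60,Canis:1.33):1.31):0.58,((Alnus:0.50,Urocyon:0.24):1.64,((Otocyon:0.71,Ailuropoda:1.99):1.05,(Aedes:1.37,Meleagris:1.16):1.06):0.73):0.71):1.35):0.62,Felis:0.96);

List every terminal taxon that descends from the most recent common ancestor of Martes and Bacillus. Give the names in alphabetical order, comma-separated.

Bacillus, Cuon, Martes, Nomascus, Prionailurus, Rattus

Tracing Martes: it sits inside (Cuon,Martes).
Tracing Bacillus: it sits inside (Prionailurus,Bacillus).
The smallest clade enclosing both is ((Rattus,(Prionailurus,Bacillus)),((Cuon,Martes),Nomascus)); the answer is its 6 terminal taxa in alphabetical order.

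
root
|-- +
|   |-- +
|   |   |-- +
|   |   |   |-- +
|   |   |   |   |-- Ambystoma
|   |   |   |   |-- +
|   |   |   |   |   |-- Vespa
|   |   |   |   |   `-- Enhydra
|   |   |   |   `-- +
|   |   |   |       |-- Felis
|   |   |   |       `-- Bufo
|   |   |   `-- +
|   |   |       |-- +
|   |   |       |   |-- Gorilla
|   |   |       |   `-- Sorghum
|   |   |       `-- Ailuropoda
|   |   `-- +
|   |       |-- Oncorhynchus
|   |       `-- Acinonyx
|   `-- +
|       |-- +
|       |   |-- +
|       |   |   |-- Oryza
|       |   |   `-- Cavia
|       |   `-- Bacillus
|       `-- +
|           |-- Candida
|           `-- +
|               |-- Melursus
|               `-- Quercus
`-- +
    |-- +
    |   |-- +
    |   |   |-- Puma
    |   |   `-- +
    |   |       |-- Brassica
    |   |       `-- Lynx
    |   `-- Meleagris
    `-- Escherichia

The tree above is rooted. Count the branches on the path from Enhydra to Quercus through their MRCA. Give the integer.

9

The MRCA of Enhydra and Quercus is the node subtending ((((Ambystoma,(Vespa,Enhydra),(Felis,Bufo)),((Gorilla,Sorghum),Ailuropoda)),(Oncorhynchus,Acinonyx)),(((Oryza,Cavia),Bacillus),(Candida,(Melursus,Quercus)))).
From Enhydra up to that node: 5 branches. From Quercus up to the same node: 4 branches. Total: 5 + 4 = 9.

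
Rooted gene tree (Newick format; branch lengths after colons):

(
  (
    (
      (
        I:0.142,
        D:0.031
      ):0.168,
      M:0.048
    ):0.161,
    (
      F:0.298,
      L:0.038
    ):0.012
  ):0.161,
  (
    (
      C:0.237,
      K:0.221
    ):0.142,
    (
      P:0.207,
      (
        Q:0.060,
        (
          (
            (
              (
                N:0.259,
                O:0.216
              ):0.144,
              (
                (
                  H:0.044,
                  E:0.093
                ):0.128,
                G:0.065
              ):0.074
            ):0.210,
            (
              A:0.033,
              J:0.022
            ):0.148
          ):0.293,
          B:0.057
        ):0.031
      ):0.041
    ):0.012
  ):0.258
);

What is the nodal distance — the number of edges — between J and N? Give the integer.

5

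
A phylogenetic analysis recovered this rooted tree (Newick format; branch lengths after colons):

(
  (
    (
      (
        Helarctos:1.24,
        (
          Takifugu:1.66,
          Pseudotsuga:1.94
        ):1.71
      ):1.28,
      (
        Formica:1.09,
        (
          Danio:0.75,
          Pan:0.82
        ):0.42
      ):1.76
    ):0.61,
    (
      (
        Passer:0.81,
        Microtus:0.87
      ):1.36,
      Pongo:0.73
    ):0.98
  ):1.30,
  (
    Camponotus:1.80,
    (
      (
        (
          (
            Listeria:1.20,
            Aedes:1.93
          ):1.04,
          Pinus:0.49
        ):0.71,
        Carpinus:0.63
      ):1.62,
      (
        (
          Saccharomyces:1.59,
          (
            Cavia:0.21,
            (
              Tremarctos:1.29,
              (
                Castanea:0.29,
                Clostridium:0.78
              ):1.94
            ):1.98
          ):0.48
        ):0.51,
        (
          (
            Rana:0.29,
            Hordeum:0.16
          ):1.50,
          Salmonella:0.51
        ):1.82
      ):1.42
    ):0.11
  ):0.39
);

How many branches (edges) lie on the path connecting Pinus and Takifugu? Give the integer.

The MRCA of Pinus and Takifugu is the root of the tree.
From Pinus up to that node: 5 branches. From Takifugu up to the same node: 5 branches. Total: 5 + 5 = 10.

10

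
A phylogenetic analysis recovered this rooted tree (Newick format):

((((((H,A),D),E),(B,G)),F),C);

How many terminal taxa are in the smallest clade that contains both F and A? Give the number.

The MRCA of F and A is the node subtending (((((H,A),D),E),(B,G)),F).
That clade contains 7 terminal taxa: A, B, D, E, F, G, H.

7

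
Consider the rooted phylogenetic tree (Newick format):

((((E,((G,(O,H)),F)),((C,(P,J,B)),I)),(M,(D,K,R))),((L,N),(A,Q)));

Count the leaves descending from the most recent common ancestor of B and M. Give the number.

14

The MRCA of B and M is the node subtending (((E,((G,(O,H)),F)),((C,(P,J,B)),I)),(M,(D,K,R))).
That clade contains 14 terminal taxa: B, C, D, E, F, G, H, I, J, K, M, O, P, R.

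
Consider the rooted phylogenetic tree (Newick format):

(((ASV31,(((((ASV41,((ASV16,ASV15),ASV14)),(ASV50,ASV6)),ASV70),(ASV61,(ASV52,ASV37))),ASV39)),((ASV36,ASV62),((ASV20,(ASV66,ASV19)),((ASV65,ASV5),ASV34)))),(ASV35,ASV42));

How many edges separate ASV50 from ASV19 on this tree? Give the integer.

The MRCA of ASV50 and ASV19 is the node subtending ((ASV31,(((((ASV41,((ASV16,ASV15),ASV14)),(ASV50,ASV6)),ASV70),(ASV61,(ASV52,ASV37))),ASV39)),((ASV36,ASV62),((ASV20,(ASV66,ASV19)),((ASV65,ASV5),ASV34)))).
From ASV50 up to that node: 7 branches. From ASV19 up to the same node: 5 branches. Total: 7 + 5 = 12.

12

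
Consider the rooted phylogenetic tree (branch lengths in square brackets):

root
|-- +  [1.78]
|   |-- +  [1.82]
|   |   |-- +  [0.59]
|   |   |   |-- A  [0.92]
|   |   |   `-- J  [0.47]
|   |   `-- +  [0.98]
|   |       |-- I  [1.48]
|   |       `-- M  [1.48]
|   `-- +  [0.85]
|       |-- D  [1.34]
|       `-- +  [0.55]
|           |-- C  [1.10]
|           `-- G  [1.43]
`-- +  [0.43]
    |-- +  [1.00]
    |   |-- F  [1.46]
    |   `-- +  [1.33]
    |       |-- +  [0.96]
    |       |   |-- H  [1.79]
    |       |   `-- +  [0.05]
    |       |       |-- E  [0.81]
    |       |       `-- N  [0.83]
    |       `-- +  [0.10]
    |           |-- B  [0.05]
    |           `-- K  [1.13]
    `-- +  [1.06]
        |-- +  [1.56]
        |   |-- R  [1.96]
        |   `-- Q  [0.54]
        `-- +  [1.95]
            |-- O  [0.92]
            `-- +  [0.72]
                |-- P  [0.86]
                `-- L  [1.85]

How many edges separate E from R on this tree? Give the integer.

The MRCA of E and R is the node subtending ((F,((H,(E,N)),(B,K))),((R,Q),(O,(P,L)))).
From E up to that node: 5 branches. From R up to the same node: 3 branches. Total: 5 + 3 = 8.

8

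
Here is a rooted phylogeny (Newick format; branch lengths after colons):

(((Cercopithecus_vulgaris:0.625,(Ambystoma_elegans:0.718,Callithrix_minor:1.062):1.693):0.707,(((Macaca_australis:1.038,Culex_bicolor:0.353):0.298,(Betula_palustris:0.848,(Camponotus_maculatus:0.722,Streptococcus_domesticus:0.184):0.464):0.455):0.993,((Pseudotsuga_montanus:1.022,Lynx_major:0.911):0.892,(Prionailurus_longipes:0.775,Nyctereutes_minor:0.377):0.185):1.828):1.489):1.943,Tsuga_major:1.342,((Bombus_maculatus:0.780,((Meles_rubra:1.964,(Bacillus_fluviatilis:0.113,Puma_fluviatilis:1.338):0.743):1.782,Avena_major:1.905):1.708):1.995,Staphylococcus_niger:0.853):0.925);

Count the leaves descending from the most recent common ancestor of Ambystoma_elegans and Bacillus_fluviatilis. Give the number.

19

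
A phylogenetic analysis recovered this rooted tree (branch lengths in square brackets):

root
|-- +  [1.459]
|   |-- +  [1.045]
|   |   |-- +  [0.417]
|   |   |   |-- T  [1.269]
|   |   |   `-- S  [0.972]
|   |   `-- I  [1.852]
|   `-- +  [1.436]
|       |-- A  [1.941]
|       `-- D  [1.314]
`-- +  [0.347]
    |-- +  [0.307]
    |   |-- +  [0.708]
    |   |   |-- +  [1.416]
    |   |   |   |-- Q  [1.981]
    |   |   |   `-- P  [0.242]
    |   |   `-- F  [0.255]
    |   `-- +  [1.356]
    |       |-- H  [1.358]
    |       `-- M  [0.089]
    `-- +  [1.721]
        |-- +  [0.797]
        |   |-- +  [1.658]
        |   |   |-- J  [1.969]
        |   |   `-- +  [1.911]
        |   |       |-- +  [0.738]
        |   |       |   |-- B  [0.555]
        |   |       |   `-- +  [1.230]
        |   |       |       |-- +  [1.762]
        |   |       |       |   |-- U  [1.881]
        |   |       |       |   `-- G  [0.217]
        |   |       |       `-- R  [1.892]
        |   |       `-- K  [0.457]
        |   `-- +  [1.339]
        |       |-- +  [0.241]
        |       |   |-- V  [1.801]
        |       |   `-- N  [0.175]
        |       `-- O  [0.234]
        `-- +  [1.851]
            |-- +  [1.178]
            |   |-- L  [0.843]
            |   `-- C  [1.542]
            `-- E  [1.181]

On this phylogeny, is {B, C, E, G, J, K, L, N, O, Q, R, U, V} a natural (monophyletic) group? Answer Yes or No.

No

The MRCA of the listed taxa subtends ((((Q,P),F),(H,M)),(((J,((B,((U,G),R)),K)),((V,N),O)),((L,C),E))).
That clade also contains F, H, M, P, which are not in the proposed group, so the group is not monophyletic.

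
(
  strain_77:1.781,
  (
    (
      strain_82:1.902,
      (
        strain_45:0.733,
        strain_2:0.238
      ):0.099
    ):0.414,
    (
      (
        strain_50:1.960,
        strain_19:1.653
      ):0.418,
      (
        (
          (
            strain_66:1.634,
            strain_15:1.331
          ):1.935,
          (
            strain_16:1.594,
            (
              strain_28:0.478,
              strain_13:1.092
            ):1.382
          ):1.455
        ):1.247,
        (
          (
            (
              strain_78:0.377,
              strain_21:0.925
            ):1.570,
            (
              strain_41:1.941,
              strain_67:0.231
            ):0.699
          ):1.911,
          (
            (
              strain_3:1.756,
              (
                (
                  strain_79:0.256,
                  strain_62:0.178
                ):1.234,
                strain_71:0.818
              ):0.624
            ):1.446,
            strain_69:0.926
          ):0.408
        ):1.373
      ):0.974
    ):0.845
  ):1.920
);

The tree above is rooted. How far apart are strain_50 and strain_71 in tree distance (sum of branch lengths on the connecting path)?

The path runs strain_50 → … → MRCA → … → strain_71; the MRCA is the node subtending ((strain_50,strain_19),(((strain_66,strain_15),(strain_16,(strain_28,strain_13))),(((strain_78,strain_21),(strain_41,strain_67)),((strain_3,((strain_79,strain_62),strain_71)),strain_69)))).
Branch lengths along that path: 1.960 + 0.418 + 0.974 + 1.373 + 0.408 + 1.446 + 0.624 + 0.818 = 8.021.

8.021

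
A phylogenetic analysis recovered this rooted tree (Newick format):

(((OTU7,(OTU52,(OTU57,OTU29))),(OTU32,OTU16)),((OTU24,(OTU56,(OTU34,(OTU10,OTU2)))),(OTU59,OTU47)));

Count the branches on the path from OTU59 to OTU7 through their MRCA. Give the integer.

The MRCA of OTU59 and OTU7 is the root of the tree.
From OTU59 up to that node: 3 branches. From OTU7 up to the same node: 3 branches. Total: 3 + 3 = 6.

6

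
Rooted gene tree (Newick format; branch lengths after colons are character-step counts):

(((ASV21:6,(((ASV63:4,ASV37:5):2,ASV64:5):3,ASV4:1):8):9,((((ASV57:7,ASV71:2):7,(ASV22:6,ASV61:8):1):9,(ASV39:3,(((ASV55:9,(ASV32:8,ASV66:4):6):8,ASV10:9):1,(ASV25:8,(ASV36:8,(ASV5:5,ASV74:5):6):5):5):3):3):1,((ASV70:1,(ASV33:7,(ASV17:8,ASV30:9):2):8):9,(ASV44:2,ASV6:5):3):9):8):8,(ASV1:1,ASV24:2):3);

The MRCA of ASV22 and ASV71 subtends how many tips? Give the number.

4

The MRCA of ASV22 and ASV71 is the node subtending ((ASV57,ASV71),(ASV22,ASV61)).
That clade contains 4 terminal taxa: ASV22, ASV57, ASV61, ASV71.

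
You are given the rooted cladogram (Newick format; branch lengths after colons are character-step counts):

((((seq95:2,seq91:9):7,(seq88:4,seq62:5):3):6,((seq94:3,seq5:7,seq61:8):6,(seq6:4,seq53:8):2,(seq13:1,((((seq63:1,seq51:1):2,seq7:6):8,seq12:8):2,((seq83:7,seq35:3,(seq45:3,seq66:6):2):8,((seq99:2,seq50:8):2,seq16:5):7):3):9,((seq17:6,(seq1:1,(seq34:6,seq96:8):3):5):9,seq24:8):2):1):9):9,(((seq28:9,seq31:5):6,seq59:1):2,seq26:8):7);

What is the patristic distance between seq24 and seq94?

20

The path runs seq24 → … → MRCA → … → seq94; the MRCA is the node subtending ((seq94,seq5,seq61),(seq6,seq53),(seq13,((((seq63,seq51),seq7),seq12),((seq83,seq35,(seq45,seq66)),((seq99,seq50),seq16))),((seq17,(seq1,(seq34,seq96))),seq24))).
Branch lengths along that path: 8 + 2 + 1 + 6 + 3 = 20.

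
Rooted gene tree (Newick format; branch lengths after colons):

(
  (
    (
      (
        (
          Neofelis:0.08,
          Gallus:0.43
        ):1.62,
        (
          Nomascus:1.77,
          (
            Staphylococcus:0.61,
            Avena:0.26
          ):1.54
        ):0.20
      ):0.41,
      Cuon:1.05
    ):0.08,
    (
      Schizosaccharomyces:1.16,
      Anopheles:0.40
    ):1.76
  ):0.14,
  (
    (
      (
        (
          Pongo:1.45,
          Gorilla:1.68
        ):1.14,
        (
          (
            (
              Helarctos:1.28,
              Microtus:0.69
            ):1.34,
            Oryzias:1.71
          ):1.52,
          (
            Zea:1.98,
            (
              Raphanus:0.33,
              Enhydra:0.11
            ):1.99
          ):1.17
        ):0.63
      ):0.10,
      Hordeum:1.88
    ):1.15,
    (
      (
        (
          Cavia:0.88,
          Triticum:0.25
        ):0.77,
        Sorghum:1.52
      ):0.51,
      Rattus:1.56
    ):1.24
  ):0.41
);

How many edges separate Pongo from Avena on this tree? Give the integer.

The MRCA of Pongo and Avena is the root of the tree.
From Pongo up to that node: 5 branches. From Avena up to the same node: 6 branches. Total: 5 + 6 = 11.

11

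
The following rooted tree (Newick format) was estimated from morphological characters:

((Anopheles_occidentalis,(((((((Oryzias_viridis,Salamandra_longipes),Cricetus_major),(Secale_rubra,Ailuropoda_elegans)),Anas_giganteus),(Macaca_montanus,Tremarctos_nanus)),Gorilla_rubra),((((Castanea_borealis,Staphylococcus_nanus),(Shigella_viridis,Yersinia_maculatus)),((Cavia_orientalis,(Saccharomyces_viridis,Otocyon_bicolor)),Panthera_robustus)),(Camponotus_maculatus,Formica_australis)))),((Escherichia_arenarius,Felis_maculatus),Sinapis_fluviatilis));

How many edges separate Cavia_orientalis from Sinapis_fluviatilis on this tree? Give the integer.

9

The MRCA of Cavia_orientalis and Sinapis_fluviatilis is the root of the tree.
From Cavia_orientalis up to that node: 7 branches. From Sinapis_fluviatilis up to the same node: 2 branches. Total: 7 + 2 = 9.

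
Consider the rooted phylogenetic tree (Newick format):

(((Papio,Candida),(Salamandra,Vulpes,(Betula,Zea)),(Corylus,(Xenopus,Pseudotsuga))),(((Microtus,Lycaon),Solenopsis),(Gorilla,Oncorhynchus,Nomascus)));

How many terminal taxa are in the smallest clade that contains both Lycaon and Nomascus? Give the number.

6

The MRCA of Lycaon and Nomascus is the node subtending (((Microtus,Lycaon),Solenopsis),(Gorilla,Oncorhynchus,Nomascus)).
That clade contains 6 terminal taxa: Gorilla, Lycaon, Microtus, Nomascus, Oncorhynchus, Solenopsis.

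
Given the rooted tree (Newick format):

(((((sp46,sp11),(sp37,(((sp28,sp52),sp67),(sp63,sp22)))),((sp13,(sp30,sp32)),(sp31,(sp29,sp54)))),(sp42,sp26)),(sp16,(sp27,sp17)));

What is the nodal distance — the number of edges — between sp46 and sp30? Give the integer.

7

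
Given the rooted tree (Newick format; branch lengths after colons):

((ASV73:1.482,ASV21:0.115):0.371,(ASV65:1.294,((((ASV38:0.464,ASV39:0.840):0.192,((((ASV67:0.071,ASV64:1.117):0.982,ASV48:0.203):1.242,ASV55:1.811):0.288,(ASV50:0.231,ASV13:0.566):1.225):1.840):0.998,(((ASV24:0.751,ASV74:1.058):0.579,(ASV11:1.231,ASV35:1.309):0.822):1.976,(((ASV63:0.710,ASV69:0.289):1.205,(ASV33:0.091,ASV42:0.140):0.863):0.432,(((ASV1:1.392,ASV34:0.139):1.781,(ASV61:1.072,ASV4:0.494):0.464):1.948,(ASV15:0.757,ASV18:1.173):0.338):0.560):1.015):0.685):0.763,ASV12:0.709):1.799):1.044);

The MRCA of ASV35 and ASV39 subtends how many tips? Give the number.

The MRCA of ASV35 and ASV39 is the node subtending (((ASV38,ASV39),((((ASV67,ASV64),ASV48),ASV55),(ASV50,ASV13))),(((ASV24,ASV74),(ASV11,ASV35)),(((ASV63,ASV69),(ASV33,ASV42)),(((ASV1,ASV34),(ASV61,ASV4)),(ASV15,ASV18))))).
That clade contains 22 terminal taxa: ASV1, ASV11, ASV13, ASV15, ASV18, ASV24, ASV33, ASV34, ASV35, ASV38, ASV39, ASV4, ASV42, ASV48, ASV50, ASV55, ASV61, ASV63, ASV64, ASV67, ASV69, ASV74.

22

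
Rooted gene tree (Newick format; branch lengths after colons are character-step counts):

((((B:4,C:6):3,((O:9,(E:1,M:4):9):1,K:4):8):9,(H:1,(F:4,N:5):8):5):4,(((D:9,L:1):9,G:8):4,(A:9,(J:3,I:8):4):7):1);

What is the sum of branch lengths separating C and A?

39

The path runs C → … → MRCA → … → A; the MRCA is the root of the tree.
Branch lengths along that path: 6 + 3 + 9 + 4 + 1 + 7 + 9 = 39.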